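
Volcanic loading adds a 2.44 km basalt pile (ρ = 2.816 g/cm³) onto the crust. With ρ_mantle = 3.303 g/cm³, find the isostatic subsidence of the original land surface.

2.08 km

Subaerial loading: s = t ρ_load / ρ_m.
s = 2.44 km × 2.816/3.303 = 2.08 km.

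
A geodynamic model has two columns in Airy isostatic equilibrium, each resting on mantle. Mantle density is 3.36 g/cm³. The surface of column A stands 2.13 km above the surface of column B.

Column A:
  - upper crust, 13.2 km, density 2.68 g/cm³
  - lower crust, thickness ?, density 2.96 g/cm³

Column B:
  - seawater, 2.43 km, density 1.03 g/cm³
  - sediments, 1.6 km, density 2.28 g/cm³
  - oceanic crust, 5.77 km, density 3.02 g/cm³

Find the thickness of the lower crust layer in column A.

Take the compensation level at the base of the deeper column (depth z_c below the surface of column A) and equate Σ ρ_i t_i down to z_c; mantle fills any gap and the z_c terms cancel.
Column A: 13.2×2.68 + x×2.96 + (z_c − 13.2 − x)×3.36
Column B: 2.13×0 + 2.43×1.03 + 1.6×2.28 + 5.77×3.02 + (z_c − 2.13 − 9.8)×3.36
The z_c×3.36 term appears on both sides and cancels. Collect the known terms of each column as K = Σ(ρt)_known − 3.36 × (depth of known layers): K_A = 35.376 − 3.36×13.2 = −8.976; K_B = 23.5763 − 3.36×(2.13 + 9.8) = −16.5085.
Balance: K_A − x×(3.36 − 2.96) = K_B, so x = (K_A − K_B)/(3.36 − 2.96) = 7.5325/0.4 = 18.8 km.

18.8 km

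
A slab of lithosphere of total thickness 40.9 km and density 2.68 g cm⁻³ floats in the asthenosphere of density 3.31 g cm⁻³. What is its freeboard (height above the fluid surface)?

7.78 km

Floating equilibrium: submerged depth d = t ρ_obj/ρ_fluid = 40.9 km × 2.68/3.31 = 33.12 km.
Freeboard = t − d = 40.9 km − 33.12 km = 7.78 km.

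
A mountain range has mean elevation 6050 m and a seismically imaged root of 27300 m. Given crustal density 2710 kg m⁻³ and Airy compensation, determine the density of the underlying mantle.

3310 kg m⁻³

Airy balance: ρ_c h = (ρ_m − ρ_c) r → ρ_m = ρ_c (1 + h/r).
ρ_m = 2710 × (1 + 6050 m/27300 m) = 3310 kg m⁻³.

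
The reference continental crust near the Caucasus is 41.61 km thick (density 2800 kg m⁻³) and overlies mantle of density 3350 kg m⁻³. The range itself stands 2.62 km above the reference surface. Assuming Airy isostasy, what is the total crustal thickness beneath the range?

57.6 km

Root depth r = h ρ_c / (ρ_m − ρ_c) = 2.62 km × 2800 / 550 = 13.34 km.
Total thickness = T + h + r = 41.61 km + 2.62 km + 13.34 km = 57.6 km.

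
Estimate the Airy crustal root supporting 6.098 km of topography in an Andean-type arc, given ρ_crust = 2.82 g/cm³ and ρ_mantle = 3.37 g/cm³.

Isostatic balance requires: the weight of the topography is balanced by the buoyancy of the root, ρ_c h = (ρ_m − ρ_c) r.
r = h · ρ_c / (ρ_m − ρ_c) = 6.098 km × 2.82 / (3.37 − 2.82) = 31.3 km.

31.3 km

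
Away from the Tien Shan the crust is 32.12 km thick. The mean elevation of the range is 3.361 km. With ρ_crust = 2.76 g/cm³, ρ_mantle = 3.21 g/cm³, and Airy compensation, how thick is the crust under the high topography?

56.1 km

Root depth r = h ρ_c / (ρ_m − ρ_c) = 3.361 km × 2.76 / 0.45 = 20.61 km.
Total thickness = T + h + r = 32.12 km + 3.361 km + 20.61 km = 56.1 km.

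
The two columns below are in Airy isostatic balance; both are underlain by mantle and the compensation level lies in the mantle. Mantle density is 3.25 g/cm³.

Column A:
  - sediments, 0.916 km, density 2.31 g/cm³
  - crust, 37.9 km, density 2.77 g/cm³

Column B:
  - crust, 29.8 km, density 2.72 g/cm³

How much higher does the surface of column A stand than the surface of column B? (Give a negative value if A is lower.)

For any compensation level in the mantle, the mantle terms cancel and isostasy reduces to e = (Σt_A − Σt_B) − (Σ(ρt)_A − Σ(ρt)_B) / ρ_m.
Σt_A = 38.816 km; Σt_B = 29.8 km; Σ(ρt)_A = 107.09896; Σ(ρt)_B = 81.056 (in km·g/cm³).
e = (38.816 − 29.8) − (107.09896 − 81.056) / 3.25 = 1 km.

1 km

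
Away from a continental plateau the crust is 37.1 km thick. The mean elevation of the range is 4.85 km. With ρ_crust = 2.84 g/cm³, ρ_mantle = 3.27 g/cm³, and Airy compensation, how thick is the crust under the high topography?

Root depth r = h ρ_c / (ρ_m − ρ_c) = 4.85 km × 2.84 / 0.43 = 32.03 km.
Total thickness = T + h + r = 37.1 km + 4.85 km + 32.03 km = 74 km.

74 km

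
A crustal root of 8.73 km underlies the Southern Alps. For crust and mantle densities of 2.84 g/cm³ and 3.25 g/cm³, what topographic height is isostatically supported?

For local isostatic compensation: ρ_c h = (ρ_m − ρ_c) r.
h = r (ρ_m − ρ_c) / ρ_c = 8.73 km × (3.25 − 2.84) / 2.84 = 1.26 km.

1.26 km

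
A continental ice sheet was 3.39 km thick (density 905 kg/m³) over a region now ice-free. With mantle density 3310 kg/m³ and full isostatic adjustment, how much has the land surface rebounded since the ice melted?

0.927 km

Removing the load lets mantle flow back in; uplift u satisfies ρ_ice t = ρ_m u.
u = t ρ_ice/ρ_m = 3.39 km × 905/3310 = 0.927 km.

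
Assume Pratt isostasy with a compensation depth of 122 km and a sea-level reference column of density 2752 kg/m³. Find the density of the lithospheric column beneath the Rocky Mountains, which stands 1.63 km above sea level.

Pratt balance: ρ_ref D = ρ (D + h).
ρ = ρ_ref D/(D + h) = 2752 × 122 km/(122 km + 1.63 km) = 2720 kg/m³.

2720 kg/m³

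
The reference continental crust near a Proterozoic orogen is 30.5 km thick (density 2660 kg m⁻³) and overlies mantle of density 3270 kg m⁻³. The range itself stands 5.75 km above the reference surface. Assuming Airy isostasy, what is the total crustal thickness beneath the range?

61.3 km

Root depth r = h ρ_c / (ρ_m − ρ_c) = 5.75 km × 2660 / 610 = 25.07 km.
Total thickness = T + h + r = 30.5 km + 5.75 km + 25.07 km = 61.3 km.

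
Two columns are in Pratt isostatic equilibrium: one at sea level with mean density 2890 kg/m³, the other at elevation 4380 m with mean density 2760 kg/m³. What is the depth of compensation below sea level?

ρ_ref D = ρ (D + h) → D (ρ_ref − ρ) = ρ h.
D = ρ h/(ρ_ref − ρ) = 2760 × 4380 m/(2890 − 2760) = 93000 m.

93000 m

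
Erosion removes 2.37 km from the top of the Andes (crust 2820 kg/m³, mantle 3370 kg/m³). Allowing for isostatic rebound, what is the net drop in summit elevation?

Rebound u = e ρ_c/ρ_m = 2.37 km × 2820/3370 = 1.983 km.
Net surface drop = e − u = 2.37 km − 1.983 km = e (ρ_m − ρ_c)/ρ_m = 0.387 km.

0.387 km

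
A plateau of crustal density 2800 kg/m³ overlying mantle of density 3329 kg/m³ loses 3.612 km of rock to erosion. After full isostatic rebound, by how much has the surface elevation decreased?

0.574 km

Rebound u = e ρ_c/ρ_m = 3.612 km × 2800/3329 = 3.038 km.
Net surface drop = e − u = 3.612 km − 3.038 km = e (ρ_m − ρ_c)/ρ_m = 0.574 km.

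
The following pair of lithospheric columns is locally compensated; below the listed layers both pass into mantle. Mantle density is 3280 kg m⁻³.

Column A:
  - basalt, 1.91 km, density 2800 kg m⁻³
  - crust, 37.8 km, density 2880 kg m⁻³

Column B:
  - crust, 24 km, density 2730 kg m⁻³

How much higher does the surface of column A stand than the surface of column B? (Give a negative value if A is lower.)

For any compensation level in the mantle, the mantle terms cancel and isostasy reduces to e = (Σt_A − Σt_B) − (Σ(ρt)_A − Σ(ρt)_B) / ρ_m.
Σt_A = 39.71 km; Σt_B = 24 km; Σ(ρt)_A = 114212; Σ(ρt)_B = 65520 (in km·kg m⁻³).
e = (39.71 − 24) − (114212 − 65520) / 3280 = 0.865 km.

0.865 km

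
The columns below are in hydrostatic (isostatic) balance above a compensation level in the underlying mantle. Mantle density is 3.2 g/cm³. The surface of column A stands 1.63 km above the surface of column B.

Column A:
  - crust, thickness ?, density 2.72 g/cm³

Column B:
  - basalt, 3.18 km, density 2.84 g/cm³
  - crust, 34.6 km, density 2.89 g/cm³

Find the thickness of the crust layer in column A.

35.6 km

Take the compensation level at the base of the deeper column (depth z_c below the surface of column A) and equate Σ ρ_i t_i down to z_c; mantle fills any gap and the z_c terms cancel.
Column A: x×2.72 + (z_c − 0 − x)×3.2
Column B: 1.63×0 + 3.18×2.84 + 34.6×2.89 + (z_c − 1.63 − 37.78)×3.2
The z_c×3.2 term appears on both sides and cancels. Collect the known terms of each column as K = Σ(ρt)_known − 3.2 × (depth of known layers): K_A = 0 − 3.2×0 = 0; K_B = 109.0252 − 3.2×(1.63 + 37.78) = −17.0868.
Balance: K_A − x×(3.2 − 2.72) = K_B, so x = (K_A − K_B)/(3.2 − 2.72) = 17.0868/0.48 = 35.6 km.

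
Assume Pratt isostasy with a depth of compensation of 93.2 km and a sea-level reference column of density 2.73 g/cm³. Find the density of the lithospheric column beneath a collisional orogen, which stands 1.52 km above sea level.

2.69 g/cm³

Pratt balance: ρ_ref D = ρ (D + h).
ρ = ρ_ref D/(D + h) = 2.73 × 93.2 km/(93.2 km + 1.52 km) = 2.69 g/cm³.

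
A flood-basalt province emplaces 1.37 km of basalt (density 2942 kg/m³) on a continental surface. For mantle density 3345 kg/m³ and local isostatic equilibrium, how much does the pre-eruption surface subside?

Subaerial loading: s = t ρ_load / ρ_m.
s = 1.37 km × 2942/3345 = 1.2 km.

1.2 km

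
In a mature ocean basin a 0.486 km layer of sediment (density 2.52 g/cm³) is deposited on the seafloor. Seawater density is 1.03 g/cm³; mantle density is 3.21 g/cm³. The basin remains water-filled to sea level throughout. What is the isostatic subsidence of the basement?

0.332 km

Submarine loading: the sediment displaces seawater, and the subsidence is in turn flooded, so s (ρ_m − ρ_w) = t (ρ_sed − ρ_w).
s = 0.486 km × (2.52 − 1.03) / (3.21 − 1.03) = 0.332 km.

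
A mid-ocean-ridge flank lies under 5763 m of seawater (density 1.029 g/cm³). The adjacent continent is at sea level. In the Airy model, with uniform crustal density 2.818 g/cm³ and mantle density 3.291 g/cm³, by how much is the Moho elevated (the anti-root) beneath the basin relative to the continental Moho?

21800 m

By Archimedes' principle applied to the lithosphere: replacing crust with seawater at the top is compensated by replacing crust with mantle at the base: d (ρ_c − ρ_w) = a (ρ_m − ρ_c).
a = d (ρ_c − ρ_w)/(ρ_m − ρ_c) = 5763 m × 1.789/0.473 = 21800 m.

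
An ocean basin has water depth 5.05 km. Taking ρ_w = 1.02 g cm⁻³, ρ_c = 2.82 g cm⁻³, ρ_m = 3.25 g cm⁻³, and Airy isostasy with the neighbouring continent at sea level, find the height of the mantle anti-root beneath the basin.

21.1 km

By Archimedes' principle applied to the lithosphere: replacing crust with seawater at the top is compensated by replacing crust with mantle at the base: d (ρ_c − ρ_w) = a (ρ_m − ρ_c).
a = d (ρ_c − ρ_w)/(ρ_m − ρ_c) = 5.05 km × 1.8/0.43 = 21.1 km.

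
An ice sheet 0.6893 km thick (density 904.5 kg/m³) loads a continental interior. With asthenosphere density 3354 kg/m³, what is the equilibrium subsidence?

For local isostatic compensation: the ice load ρ_ice t is balanced by mantle displaced below, ρ_m s.
s = t ρ_ice / ρ_m = 0.6893 km × 904.5/3354 = 0.186 km.

0.186 km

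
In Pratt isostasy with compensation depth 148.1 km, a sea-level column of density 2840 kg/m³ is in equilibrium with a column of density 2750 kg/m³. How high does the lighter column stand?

4.85 km

ρ_ref D = ρ (D + h) → h = D (ρ_ref − ρ)/ρ.
h = 148.1 km × (2840 − 2750)/2750 = 4.85 km.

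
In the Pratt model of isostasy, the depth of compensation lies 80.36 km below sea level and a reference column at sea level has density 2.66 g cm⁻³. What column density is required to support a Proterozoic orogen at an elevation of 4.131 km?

Pratt balance: ρ_ref D = ρ (D + h).
ρ = ρ_ref D/(D + h) = 2.66 × 80.36 km/(80.36 km + 4.131 km) = 2.53 g cm⁻³.

2.53 g cm⁻³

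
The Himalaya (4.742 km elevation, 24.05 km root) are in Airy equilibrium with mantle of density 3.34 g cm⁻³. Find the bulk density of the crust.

ρ_c h = (ρ_m − ρ_c) r → ρ_c (h + r) = ρ_m r → ρ_c = ρ_m r / (h + r).
ρ_c = 3.34 × 24.05 km / (4.742 km + 24.05 km) = 2.79 g cm⁻³.

2.79 g cm⁻³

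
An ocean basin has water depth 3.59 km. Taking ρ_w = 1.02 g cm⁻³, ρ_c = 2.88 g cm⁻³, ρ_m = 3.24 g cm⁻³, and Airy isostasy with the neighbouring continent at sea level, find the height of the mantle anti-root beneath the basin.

Isostatic balance requires: replacing crust with seawater at the top is compensated by replacing crust with mantle at the base: d (ρ_c − ρ_w) = a (ρ_m − ρ_c).
a = d (ρ_c − ρ_w)/(ρ_m − ρ_c) = 3.59 km × 1.86/0.36 = 18.5 km.

18.5 km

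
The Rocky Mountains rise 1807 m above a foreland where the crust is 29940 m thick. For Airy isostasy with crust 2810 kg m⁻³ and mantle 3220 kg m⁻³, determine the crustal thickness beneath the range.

Root depth r = h ρ_c / (ρ_m − ρ_c) = 1807 m × 2810 / 410 = 12380 m.
Total thickness = T + h + r = 29940 m + 1807 m + 12380 m = 44100 m.

44100 m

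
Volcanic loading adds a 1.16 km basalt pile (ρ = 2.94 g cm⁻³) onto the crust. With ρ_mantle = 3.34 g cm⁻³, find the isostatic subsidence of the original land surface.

Subaerial loading: s = t ρ_load / ρ_m.
s = 1.16 km × 2.94/3.34 = 1.02 km.

1.02 km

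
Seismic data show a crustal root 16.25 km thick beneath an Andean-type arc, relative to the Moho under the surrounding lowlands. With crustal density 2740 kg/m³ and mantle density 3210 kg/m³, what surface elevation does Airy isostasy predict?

2.79 km

Isostatic balance requires: ρ_c h = (ρ_m − ρ_c) r.
h = r (ρ_m − ρ_c) / ρ_c = 16.25 km × (3210 − 2740) / 2740 = 2.79 km.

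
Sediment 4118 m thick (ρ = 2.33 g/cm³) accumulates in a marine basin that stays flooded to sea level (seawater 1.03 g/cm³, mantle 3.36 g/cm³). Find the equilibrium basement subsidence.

Submarine loading: the sediment displaces seawater, and the subsidence is in turn flooded, so s (ρ_m − ρ_w) = t (ρ_sed − ρ_w).
s = 4118 m × (2.33 − 1.03) / (3.36 − 1.03) = 2300 m.

2300 m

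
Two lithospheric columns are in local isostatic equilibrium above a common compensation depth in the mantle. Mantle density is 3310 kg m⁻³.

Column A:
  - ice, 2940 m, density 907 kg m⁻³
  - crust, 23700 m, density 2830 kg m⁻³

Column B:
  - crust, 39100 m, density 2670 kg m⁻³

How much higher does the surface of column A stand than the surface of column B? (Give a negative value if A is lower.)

−1990 m

For any compensation level in the mantle, the mantle terms cancel and isostasy reduces to e = (Σt_A − Σt_B) − (Σ(ρt)_A − Σ(ρt)_B) / ρ_m.
Σt_A = 26640 m; Σt_B = 39100 m; Σ(ρt)_A = 69737580; Σ(ρt)_B = 104397000 (in m·kg m⁻³).
e = (26640 − 39100) − (69737580 − 104397000) / 3310 = −1990 m.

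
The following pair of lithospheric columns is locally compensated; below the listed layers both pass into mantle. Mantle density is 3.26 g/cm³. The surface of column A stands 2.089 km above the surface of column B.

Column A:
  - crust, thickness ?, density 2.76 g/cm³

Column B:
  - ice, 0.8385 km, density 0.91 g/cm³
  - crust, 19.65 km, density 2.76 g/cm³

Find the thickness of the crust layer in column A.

37.2 km

Take the compensation level at the base of the deeper column (depth z_c below the surface of column A) and equate Σ ρ_i t_i down to z_c; mantle fills any gap and the z_c terms cancel.
Column A: x×2.76 + (z_c − 0 − x)×3.26
Column B: 2.089×0 + 0.8385×0.91 + 19.65×2.76 + (z_c − 2.089 − 20.4885)×3.26
The z_c×3.26 term appears on both sides and cancels. Collect the known terms of each column as K = Σ(ρt)_known − 3.26 × (depth of known layers): K_A = 0 − 3.26×0 = 0; K_B = 54.997035 − 3.26×(2.089 + 20.4885) = −18.605615.
Balance: K_A − x×(3.26 − 2.76) = K_B, so x = (K_A − K_B)/(3.26 − 2.76) = 18.6056/0.5 = 37.2 km.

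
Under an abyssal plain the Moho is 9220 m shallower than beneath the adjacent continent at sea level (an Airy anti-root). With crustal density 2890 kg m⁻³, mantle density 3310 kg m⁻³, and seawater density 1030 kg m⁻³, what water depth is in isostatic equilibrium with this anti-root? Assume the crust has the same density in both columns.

2080 m

Replacing a thickness d of crust by seawater at the top must be balanced by replacing crust with mantle at the base: d (ρ_c − ρ_w) = a (ρ_m − ρ_c).
d = a (ρ_m − ρ_c)/(ρ_c − ρ_w) = 9220 m × 420/1860 = 2080 m.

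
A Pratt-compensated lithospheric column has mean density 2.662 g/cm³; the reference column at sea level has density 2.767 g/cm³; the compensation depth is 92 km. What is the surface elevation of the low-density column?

ρ_ref D = ρ (D + h) → h = D (ρ_ref − ρ)/ρ.
h = 92 km × (2.767 − 2.662)/2.662 = 3.63 km.

3.63 km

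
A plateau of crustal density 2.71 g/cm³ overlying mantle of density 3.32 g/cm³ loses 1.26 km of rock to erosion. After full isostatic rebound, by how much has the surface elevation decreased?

0.232 km

Rebound u = e ρ_c/ρ_m = 1.26 km × 2.71/3.32 = 1.028 km.
Net surface drop = e − u = 1.26 km − 1.028 km = e (ρ_m − ρ_c)/ρ_m = 0.232 km.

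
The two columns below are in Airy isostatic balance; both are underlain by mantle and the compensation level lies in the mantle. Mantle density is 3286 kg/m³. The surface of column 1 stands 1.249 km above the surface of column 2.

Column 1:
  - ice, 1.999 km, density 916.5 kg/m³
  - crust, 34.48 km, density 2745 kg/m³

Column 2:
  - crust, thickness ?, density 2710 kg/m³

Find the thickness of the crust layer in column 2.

Take the compensation level at the base of the deeper column (depth z_c below the surface of column 1) and equate Σ ρ_i t_i down to z_c; mantle fills any gap and the z_c terms cancel.
Column 1: 1.999×916.5 + 34.48×2745 + (z_c − 36.479)×3286
Column 2: 1.249×0 + x×2710 + (z_c − 1.249 − 0 − x)×3286
The z_c×3286 term appears on both sides and cancels. Collect the known terms of each column as K = Σ(ρt)_known − 3286 × (depth of known layers): K_1 = 96479.6835 − 3286×36.479 = −23390.3105; K_2 = 0 − 3286×(1.249 + 0) = −4104.214.
Balance: K_1 = K_2 − x×(3286 − 2710), so x = (K_2 − K_1)/(3286 − 2710) = 19286.1/576 = 33.5 km.

33.5 km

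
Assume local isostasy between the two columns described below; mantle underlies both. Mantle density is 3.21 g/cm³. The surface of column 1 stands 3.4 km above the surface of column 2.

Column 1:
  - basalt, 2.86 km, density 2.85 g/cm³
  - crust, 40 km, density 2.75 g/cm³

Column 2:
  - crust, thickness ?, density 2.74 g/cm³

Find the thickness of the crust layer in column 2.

18.1 km

Take the compensation level at the base of the deeper column (depth z_c below the surface of column 1) and equate Σ ρ_i t_i down to z_c; mantle fills any gap and the z_c terms cancel.
Column 1: 2.86×2.85 + 40×2.75 + (z_c − 42.86)×3.21
Column 2: 3.4×0 + x×2.74 + (z_c − 3.4 − 0 − x)×3.21
The z_c×3.21 term appears on both sides and cancels. Collect the known terms of each column as K = Σ(ρt)_known − 3.21 × (depth of known layers): K_1 = 118.151 − 3.21×42.86 = −19.4296; K_2 = 0 − 3.21×(3.4 + 0) = −10.914.
Balance: K_1 = K_2 − x×(3.21 − 2.74), so x = (K_2 − K_1)/(3.21 − 2.74) = 8.5156/0.47 = 18.1 km.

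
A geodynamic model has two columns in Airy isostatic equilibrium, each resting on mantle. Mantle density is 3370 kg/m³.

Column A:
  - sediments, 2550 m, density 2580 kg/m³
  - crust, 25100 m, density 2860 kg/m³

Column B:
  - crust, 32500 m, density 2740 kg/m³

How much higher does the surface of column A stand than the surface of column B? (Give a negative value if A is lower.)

For any compensation level in the mantle, the mantle terms cancel and isostasy reduces to e = (Σt_A − Σt_B) − (Σ(ρt)_A − Σ(ρt)_B) / ρ_m.
Σt_A = 27650 m; Σt_B = 32500 m; Σ(ρt)_A = 78365000; Σ(ρt)_B = 89050000 (in m·kg/m³).
e = (27650 − 32500) − (78365000 − 89050000) / 3370 = −1680 m.

−1680 m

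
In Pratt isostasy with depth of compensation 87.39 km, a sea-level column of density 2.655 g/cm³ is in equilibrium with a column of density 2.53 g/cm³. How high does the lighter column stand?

4.32 km

ρ_ref D = ρ (D + h) → h = D (ρ_ref − ρ)/ρ.
h = 87.39 km × (2.655 − 2.53)/2.53 = 4.32 km.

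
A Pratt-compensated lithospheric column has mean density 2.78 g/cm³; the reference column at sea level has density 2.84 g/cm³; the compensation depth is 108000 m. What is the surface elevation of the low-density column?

ρ_ref D = ρ (D + h) → h = D (ρ_ref − ρ)/ρ.
h = 108000 m × (2.84 − 2.78)/2.78 = 2330 m.

2330 m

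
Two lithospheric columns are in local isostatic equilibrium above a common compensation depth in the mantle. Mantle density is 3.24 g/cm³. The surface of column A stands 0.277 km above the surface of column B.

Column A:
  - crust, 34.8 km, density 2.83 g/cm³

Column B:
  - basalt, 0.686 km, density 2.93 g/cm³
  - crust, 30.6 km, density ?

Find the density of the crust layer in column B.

2.81 g/cm³

Take the compensation level at the base of the deeper column (depth z_c below the surface of column A) and equate Σ ρ_i t_i down to z_c; mantle fills any gap and the z_c terms cancel.
Column A: 34.8×2.83 + (z_c − 34.8)×3.24
Column B: 0.277×0 + 0.686×2.93 + 30.6×ρ + (z_c − 0.277 − 31.286)×3.24
The z_c×3.24 term appears on both sides and cancels. Collect the known terms of each column as K = Σ(ρt)_known − 3.24 × (depth of known layers): K_A = 98.484 − 3.24×34.8 = −14.268; K_B = 2.00998 − 3.24×(0.277 + 31.286) = −100.25414.
Balance: K_A = K_B + 30.6×ρ, so ρ = (K_A − K_B)/30.6 = 85.9861/30.6 = 2.81 g/cm³.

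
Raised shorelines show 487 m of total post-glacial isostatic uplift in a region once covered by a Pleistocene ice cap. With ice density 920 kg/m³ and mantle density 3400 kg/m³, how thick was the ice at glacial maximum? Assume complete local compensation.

u = t ρ_ice/ρ_m → t = u ρ_m/ρ_ice = 487 m × 3400/920 = 1800 m.

1800 m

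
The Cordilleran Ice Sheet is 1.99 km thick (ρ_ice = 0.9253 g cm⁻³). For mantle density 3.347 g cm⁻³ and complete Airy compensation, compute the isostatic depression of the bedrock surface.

0.55 km

Balancing pressure at the compensation depth: the ice load ρ_ice t is balanced by mantle displaced below, ρ_m s.
s = t ρ_ice / ρ_m = 1.99 km × 0.9253/3.347 = 0.55 km.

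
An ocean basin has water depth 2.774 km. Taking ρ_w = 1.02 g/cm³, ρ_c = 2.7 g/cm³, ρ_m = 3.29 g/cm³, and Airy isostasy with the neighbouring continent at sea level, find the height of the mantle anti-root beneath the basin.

Balancing pressure at the compensation depth: replacing crust with seawater at the top is compensated by replacing crust with mantle at the base: d (ρ_c − ρ_w) = a (ρ_m − ρ_c).
a = d (ρ_c − ρ_w)/(ρ_m − ρ_c) = 2.774 km × 1.68/0.59 = 7.9 km.

7.9 km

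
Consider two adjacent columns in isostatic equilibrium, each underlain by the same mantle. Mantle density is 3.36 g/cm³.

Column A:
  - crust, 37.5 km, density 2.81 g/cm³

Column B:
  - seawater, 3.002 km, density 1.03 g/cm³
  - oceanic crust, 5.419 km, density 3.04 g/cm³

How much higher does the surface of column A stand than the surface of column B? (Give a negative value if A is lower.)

3.54 km

For any compensation level in the mantle, the mantle terms cancel and isostasy reduces to e = (Σt_A − Σt_B) − (Σ(ρt)_A − Σ(ρt)_B) / ρ_m.
Σt_A = 37.5 km; Σt_B = 8.421 km; Σ(ρt)_A = 105.375; Σ(ρt)_B = 19.56582 (in km·g/cm³).
e = (37.5 − 8.421) − (105.375 − 19.56582) / 3.36 = 3.54 km.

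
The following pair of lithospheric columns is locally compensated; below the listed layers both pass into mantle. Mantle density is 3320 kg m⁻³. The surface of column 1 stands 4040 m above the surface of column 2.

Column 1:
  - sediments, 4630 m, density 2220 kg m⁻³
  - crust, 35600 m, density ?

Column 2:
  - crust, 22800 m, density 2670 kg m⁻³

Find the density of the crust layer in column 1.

2670 kg m⁻³

Take the compensation level at the base of the deeper column (depth z_c below the surface of column 1) and equate Σ ρ_i t_i down to z_c; mantle fills any gap and the z_c terms cancel.
Column 1: 4630×2220 + 35600×ρ + (z_c − 40230)×3320
Column 2: 4040×0 + 22800×2670 + (z_c − 4040 − 22800)×3320
The z_c×3320 term appears on both sides and cancels. Collect the known terms of each column as K = Σ(ρt)_known − 3320 × (depth of known layers): K_1 = 10278600 − 3320×40230 = −123285000; K_2 = 60876000 − 3320×(4040 + 22800) = −28232800.
Balance: K_1 + 35600×ρ = K_2, so ρ = (K_2 − K_1)/35600 = 95052200/35600 = 2670 kg m⁻³.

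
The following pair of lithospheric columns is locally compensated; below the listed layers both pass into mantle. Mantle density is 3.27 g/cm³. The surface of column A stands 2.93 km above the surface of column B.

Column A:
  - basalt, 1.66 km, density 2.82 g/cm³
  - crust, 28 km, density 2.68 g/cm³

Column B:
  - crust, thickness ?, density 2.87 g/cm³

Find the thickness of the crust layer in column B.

Take the compensation level at the base of the deeper column (depth z_c below the surface of column A) and equate Σ ρ_i t_i down to z_c; mantle fills any gap and the z_c terms cancel.
Column A: 1.66×2.82 + 28×2.68 + (z_c − 29.66)×3.27
Column B: 2.93×0 + x×2.87 + (z_c − 2.93 − 0 − x)×3.27
The z_c×3.27 term appears on both sides and cancels. Collect the known terms of each column as K = Σ(ρt)_known − 3.27 × (depth of known layers): K_A = 79.7212 − 3.27×29.66 = −17.267; K_B = 0 − 3.27×(2.93 + 0) = −9.5811.
Balance: K_A = K_B − x×(3.27 − 2.87), so x = (K_B − K_A)/(3.27 − 2.87) = 7.6859/0.4 = 19.2 km.

19.2 km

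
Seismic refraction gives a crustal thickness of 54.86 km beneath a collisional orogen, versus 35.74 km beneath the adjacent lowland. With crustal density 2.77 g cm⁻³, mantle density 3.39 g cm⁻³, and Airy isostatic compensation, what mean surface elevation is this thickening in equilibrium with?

3.5 km

Excess crust Δ = 54.86 km − 35.74 km = 19.12 km, split between elevation h and root r with h + r = Δ.
Airy balance ρ_c h = (ρ_m − ρ_c) r gives r = h ρ_c/(ρ_m − ρ_c), so h (1 + ρ_c/(ρ_m − ρ_c)) = Δ, i.e. h = Δ (ρ_m − ρ_c)/ρ_m.
h = 19.12 km × 0.62/3.39 = 3.5 km.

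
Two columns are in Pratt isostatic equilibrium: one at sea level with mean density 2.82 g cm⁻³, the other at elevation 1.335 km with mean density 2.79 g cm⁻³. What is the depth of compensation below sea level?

ρ_ref D = ρ (D + h) → D (ρ_ref − ρ) = ρ h.
D = ρ h/(ρ_ref − ρ) = 2.79 × 1.335 km/(2.82 − 2.79) = 124 km.

124 km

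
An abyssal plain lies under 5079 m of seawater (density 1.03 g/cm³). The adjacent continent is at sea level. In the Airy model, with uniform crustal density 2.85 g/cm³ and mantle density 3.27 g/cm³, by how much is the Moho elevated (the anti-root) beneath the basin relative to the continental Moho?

22000 m

For local isostatic compensation: replacing crust with seawater at the top is compensated by replacing crust with mantle at the base: d (ρ_c − ρ_w) = a (ρ_m − ρ_c).
a = d (ρ_c − ρ_w)/(ρ_m − ρ_c) = 5079 m × 1.82/0.42 = 22000 m.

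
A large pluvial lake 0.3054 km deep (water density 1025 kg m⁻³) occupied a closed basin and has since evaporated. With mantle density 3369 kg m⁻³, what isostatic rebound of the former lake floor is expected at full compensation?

u = d ρ_w/ρ_m = 0.3054 km × 1025/3369 = 0.0929 km.

0.0929 km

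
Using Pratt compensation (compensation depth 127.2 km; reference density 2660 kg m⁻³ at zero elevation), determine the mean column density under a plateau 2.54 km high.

Pratt balance: ρ_ref D = ρ (D + h).
ρ = ρ_ref D/(D + h) = 2660 × 127.2 km/(127.2 km + 2.54 km) = 2610 kg m⁻³.

2610 kg m⁻³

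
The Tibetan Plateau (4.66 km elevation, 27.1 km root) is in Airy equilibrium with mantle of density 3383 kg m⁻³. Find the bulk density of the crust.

ρ_c h = (ρ_m − ρ_c) r → ρ_c (h + r) = ρ_m r → ρ_c = ρ_m r / (h + r).
ρ_c = 3383 × 27.1 km / (4.66 km + 27.1 km) = 2890 kg m⁻³.

2890 kg m⁻³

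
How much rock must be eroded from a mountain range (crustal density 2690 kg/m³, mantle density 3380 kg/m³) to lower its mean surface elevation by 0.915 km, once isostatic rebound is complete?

Net drop Δ = e − u = e − e ρ_c/ρ_m = e (ρ_m − ρ_c)/ρ_m.
e = Δ ρ_m/(ρ_m − ρ_c) = 0.915 km × 3380/690 = 4.48 km.

4.48 km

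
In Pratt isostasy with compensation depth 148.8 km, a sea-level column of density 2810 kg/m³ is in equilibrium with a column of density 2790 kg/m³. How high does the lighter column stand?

1.07 km

ρ_ref D = ρ (D + h) → h = D (ρ_ref − ρ)/ρ.
h = 148.8 km × (2810 − 2790)/2790 = 1.07 km.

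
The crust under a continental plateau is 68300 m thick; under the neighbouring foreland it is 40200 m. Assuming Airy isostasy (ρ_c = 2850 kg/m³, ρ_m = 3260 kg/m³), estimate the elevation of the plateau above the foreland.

3530 m

Excess crust Δ = 68300 m − 40200 m = 28100 m, split between elevation h and root r with h + r = Δ.
Airy balance ρ_c h = (ρ_m − ρ_c) r gives r = h ρ_c/(ρ_m − ρ_c), so h (1 + ρ_c/(ρ_m − ρ_c)) = Δ, i.e. h = Δ (ρ_m − ρ_c)/ρ_m.
h = 28100 m × 410/3260 = 3530 m.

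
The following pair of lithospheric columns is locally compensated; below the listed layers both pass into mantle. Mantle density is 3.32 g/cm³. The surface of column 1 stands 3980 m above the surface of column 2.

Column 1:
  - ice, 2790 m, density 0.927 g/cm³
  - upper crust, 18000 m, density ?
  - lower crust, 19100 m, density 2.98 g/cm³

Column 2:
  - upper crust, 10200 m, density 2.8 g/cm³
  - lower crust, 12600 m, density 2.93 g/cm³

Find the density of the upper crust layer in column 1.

Take the compensation level at the base of the deeper column (depth z_c below the surface of column 1) and equate Σ ρ_i t_i down to z_c; mantle fills any gap and the z_c terms cancel.
Column 1: 2790×0.927 + 18000×ρ + 19100×2.98 + (z_c − 39890)×3.32
Column 2: 3980×0 + 10200×2.8 + 12600×2.93 + (z_c − 3980 − 22800)×3.32
The z_c×3.32 term appears on both sides and cancels. Collect the known terms of each column as K = Σ(ρt)_known − 3.32 × (depth of known layers): K_1 = 59504.33 − 3.32×39890 = −72930.47; K_2 = 65478 − 3.32×(3980 + 22800) = −23431.6.
Balance: K_1 + 18000×ρ = K_2, so ρ = (K_2 − K_1)/18000 = 49498.9/18000 = 2.75 g/cm³.

2.75 g/cm³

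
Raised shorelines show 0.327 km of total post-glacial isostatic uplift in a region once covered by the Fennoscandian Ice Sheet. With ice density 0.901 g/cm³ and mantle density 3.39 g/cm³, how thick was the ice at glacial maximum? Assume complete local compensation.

1.23 km

u = t ρ_ice/ρ_m → t = u ρ_m/ρ_ice = 0.327 km × 3.39/0.901 = 1.23 km.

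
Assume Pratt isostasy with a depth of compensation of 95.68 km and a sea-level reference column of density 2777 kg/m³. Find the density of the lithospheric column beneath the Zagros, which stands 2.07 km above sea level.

Pratt balance: ρ_ref D = ρ (D + h).
ρ = ρ_ref D/(D + h) = 2777 × 95.68 km/(95.68 km + 2.07 km) = 2720 kg/m³.

2720 kg/m³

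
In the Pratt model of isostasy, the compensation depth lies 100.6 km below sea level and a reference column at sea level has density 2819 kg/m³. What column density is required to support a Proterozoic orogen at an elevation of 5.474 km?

2670 kg/m³

Pratt balance: ρ_ref D = ρ (D + h).
ρ = ρ_ref D/(D + h) = 2819 × 100.6 km/(100.6 km + 5.474 km) = 2670 kg/m³.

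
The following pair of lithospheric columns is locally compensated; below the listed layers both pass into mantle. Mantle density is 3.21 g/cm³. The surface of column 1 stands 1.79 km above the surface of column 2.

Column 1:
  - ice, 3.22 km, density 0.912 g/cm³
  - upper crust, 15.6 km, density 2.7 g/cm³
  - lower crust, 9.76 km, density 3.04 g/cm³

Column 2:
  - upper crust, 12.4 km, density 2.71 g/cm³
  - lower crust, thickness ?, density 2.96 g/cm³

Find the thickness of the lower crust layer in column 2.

20.3 km

Take the compensation level at the base of the deeper column (depth z_c below the surface of column 1) and equate Σ ρ_i t_i down to z_c; mantle fills any gap and the z_c terms cancel.
Column 1: 3.22×0.912 + 15.6×2.7 + 9.76×3.04 + (z_c − 28.58)×3.21
Column 2: 1.79×0 + 12.4×2.71 + x×2.96 + (z_c − 1.79 − 12.4 − x)×3.21
The z_c×3.21 term appears on both sides and cancels. Collect the known terms of each column as K = Σ(ρt)_known − 3.21 × (depth of known layers): K_1 = 74.72704 − 3.21×28.58 = −17.01476; K_2 = 33.604 − 3.21×(1.79 + 12.4) = −11.9459.
Balance: K_1 = K_2 − x×(3.21 − 2.96), so x = (K_2 − K_1)/(3.21 − 2.96) = 5.06886/0.25 = 20.3 km.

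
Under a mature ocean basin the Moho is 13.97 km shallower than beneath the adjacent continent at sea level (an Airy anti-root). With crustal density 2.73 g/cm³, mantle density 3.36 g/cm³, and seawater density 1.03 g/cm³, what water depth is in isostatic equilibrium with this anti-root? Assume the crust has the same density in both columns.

5.18 km

Replacing a thickness d of crust by seawater at the top must be balanced by replacing crust with mantle at the base: d (ρ_c − ρ_w) = a (ρ_m − ρ_c).
d = a (ρ_m − ρ_c)/(ρ_c − ρ_w) = 13.97 km × 0.63/1.7 = 5.18 km.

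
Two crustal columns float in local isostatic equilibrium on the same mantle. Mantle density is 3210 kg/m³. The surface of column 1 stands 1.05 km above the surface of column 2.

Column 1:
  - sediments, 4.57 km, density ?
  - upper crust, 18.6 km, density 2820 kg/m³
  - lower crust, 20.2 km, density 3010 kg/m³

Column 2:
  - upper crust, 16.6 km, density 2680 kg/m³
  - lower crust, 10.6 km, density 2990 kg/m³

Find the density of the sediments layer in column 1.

Take the compensation level at the base of the deeper column (depth z_c below the surface of column 1) and equate Σ ρ_i t_i down to z_c; mantle fills any gap and the z_c terms cancel.
Column 1: 4.57×ρ + 18.6×2820 + 20.2×3010 + (z_c − 43.37)×3210
Column 2: 1.05×0 + 16.6×2680 + 10.6×2990 + (z_c − 1.05 − 27.2)×3210
The z_c×3210 term appears on both sides and cancels. Collect the known terms of each column as K = Σ(ρt)_known − 3210 × (depth of known layers): K_1 = 113254 − 3210×43.37 = −25963.7; K_2 = 76182 − 3210×(1.05 + 27.2) = −14500.5.
Balance: K_1 + 4.57×ρ = K_2, so ρ = (K_2 − K_1)/4.57 = 11463.2/4.57 = 2510 kg/m³.

2510 kg/m³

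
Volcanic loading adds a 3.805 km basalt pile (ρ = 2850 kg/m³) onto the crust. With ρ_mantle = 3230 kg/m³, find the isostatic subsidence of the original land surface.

Subaerial loading: s = t ρ_load / ρ_m.
s = 3.805 km × 2850/3230 = 3.36 km.

3.36 km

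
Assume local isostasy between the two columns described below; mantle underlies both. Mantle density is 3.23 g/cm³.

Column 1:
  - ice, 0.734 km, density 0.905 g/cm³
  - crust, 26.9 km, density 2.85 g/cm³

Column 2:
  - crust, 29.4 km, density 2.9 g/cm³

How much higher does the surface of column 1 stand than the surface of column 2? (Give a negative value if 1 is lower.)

For any compensation level in the mantle, the mantle terms cancel and isostasy reduces to e = (Σt_1 − Σt_2) − (Σ(ρt)_1 − Σ(ρt)_2) / ρ_m.
Σt_1 = 27.634 km; Σt_2 = 29.4 km; Σ(ρt)_1 = 77.32927; Σ(ρt)_2 = 85.26 (in km·g/cm³).
e = (27.634 − 29.4) − (77.32927 − 85.26) / 3.23 = 0.689 km.

0.689 km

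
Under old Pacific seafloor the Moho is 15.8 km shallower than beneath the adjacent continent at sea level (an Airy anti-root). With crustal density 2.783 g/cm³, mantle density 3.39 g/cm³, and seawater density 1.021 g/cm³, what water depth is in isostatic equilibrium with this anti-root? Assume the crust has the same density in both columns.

5.44 km

Replacing a thickness d of crust by seawater at the top must be balanced by replacing crust with mantle at the base: d (ρ_c − ρ_w) = a (ρ_m − ρ_c).
d = a (ρ_m − ρ_c)/(ρ_c − ρ_w) = 15.8 km × 0.607/1.762 = 5.44 km.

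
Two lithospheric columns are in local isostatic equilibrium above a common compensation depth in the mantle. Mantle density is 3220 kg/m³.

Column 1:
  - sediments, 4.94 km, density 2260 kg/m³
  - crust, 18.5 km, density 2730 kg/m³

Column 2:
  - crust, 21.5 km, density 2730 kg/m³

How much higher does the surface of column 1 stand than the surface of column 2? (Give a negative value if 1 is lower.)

For any compensation level in the mantle, the mantle terms cancel and isostasy reduces to e = (Σt_1 − Σt_2) − (Σ(ρt)_1 − Σ(ρt)_2) / ρ_m.
Σt_1 = 23.44 km; Σt_2 = 21.5 km; Σ(ρt)_1 = 61669.4; Σ(ρt)_2 = 58695 (in km·kg/m³).
e = (23.44 − 21.5) − (61669.4 − 58695) / 3220 = 1.02 km.

1.02 km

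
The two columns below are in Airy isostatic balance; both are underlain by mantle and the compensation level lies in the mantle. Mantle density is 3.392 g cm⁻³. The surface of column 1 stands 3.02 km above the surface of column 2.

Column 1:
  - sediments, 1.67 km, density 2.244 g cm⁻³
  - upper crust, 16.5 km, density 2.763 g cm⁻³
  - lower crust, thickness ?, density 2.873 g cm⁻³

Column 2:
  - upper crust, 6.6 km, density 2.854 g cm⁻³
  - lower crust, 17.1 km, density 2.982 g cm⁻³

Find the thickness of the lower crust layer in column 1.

Take the compensation level at the base of the deeper column (depth z_c below the surface of column 1) and equate Σ ρ_i t_i down to z_c; mantle fills any gap and the z_c terms cancel.
Column 1: 1.67×2.244 + 16.5×2.763 + x×2.873 + (z_c − 18.17 − x)×3.392
Column 2: 3.02×0 + 6.6×2.854 + 17.1×2.982 + (z_c − 3.02 − 23.7)×3.392
The z_c×3.392 term appears on both sides and cancels. Collect the known terms of each column as K = Σ(ρt)_known − 3.392 × (depth of known layers): K_1 = 49.33698 − 3.392×18.17 = −12.29566; K_2 = 69.8286 − 3.392×(3.02 + 23.7) = −20.80564.
Balance: K_1 − x×(3.392 − 2.873) = K_2, so x = (K_1 − K_2)/(3.392 − 2.873) = 8.50998/0.519 = 16.4 km.

16.4 km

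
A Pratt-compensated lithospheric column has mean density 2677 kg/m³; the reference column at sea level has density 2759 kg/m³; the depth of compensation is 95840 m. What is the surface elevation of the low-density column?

ρ_ref D = ρ (D + h) → h = D (ρ_ref − ρ)/ρ.
h = 95840 m × (2759 − 2677)/2677 = 2940 m.

2940 m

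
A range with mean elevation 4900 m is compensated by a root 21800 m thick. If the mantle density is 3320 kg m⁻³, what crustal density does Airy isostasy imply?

ρ_c h = (ρ_m − ρ_c) r → ρ_c (h + r) = ρ_m r → ρ_c = ρ_m r / (h + r).
ρ_c = 3320 × 21800 m / (4900 m + 21800 m) = 2710 kg m⁻³.

2710 kg m⁻³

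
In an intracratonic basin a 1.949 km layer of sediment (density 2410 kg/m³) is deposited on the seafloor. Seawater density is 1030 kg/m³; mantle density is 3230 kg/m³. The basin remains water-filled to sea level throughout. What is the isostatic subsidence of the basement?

Submarine loading: the sediment displaces seawater, and the subsidence is in turn flooded, so s (ρ_m − ρ_w) = t (ρ_sed − ρ_w).
s = 1.949 km × (2410 − 1030) / (3230 − 1030) = 1.22 km.

1.22 km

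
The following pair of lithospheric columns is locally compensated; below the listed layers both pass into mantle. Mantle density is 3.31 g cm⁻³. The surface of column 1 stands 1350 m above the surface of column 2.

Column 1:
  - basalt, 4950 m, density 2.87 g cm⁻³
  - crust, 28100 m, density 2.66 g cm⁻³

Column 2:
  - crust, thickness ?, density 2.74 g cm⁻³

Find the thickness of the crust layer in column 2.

28000 m

Take the compensation level at the base of the deeper column (depth z_c below the surface of column 1) and equate Σ ρ_i t_i down to z_c; mantle fills any gap and the z_c terms cancel.
Column 1: 4950×2.87 + 28100×2.66 + (z_c − 33050)×3.31
Column 2: 1350×0 + x×2.74 + (z_c − 1350 − 0 − x)×3.31
The z_c×3.31 term appears on both sides and cancels. Collect the known terms of each column as K = Σ(ρt)_known − 3.31 × (depth of known layers): K_1 = 88952.5 − 3.31×33050 = −20443; K_2 = 0 − 3.31×(1350 + 0) = −4468.5.
Balance: K_1 = K_2 − x×(3.31 − 2.74), so x = (K_2 − K_1)/(3.31 − 2.74) = 15974.5/0.57 = 28000 m.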